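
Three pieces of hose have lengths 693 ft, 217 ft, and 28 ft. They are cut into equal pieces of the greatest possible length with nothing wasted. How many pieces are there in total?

Piece length = gcd(693, 217, 28).
693 = 3^2 × 7 × 11
217 = 7 × 31
28 = 2^2 × 7
gcd(693, 217, 28) = 7.
Total pieces = 693/7 + 217/7 + 28/7 = 99 + 31 + 4 = 134.

134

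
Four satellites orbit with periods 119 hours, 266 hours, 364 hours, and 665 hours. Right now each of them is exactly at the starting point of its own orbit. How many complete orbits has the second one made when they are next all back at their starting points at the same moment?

The first common completion time is the LCM of the periods.
119 = 7 × 17
266 = 2 × 7 × 19
364 = 2^2 × 7 × 13
665 = 5 × 7 × 19
LCM(119, 266, 364, 665) = 2^2 × 5 × 7 × 13 × 17 × 19 = 587860.
Orbits for period 266: 587860 / 266 = 2210.

2210 orbits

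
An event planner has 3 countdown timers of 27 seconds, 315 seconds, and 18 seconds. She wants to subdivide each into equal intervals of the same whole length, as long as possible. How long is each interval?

The interval must divide each timer length; the longest such is the gcd.
27 = 3^3
315 = 3^2 × 5 × 7
18 = 2 × 3^2
gcd(27, 315, 18) = 3^2 = 9.

9 seconds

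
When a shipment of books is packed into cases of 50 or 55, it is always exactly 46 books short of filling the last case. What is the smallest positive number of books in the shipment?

Being 46 short of a full case of size k means N ≡ −46 (mod k), i.e. N + 46 is a multiple of each size.
50 = 2 × 5^2
55 = 5 × 11
LCM(50, 55) = 2 × 5^2 × 11 = 550.
Smallest positive N is 550 − 46 = 504.

504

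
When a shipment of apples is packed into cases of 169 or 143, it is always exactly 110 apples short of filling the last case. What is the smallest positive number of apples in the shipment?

Being 110 short of a full case of size k means N ≡ −110 (mod k), i.e. N + 110 is a multiple of each size.
169 = 13^2
143 = 11 × 13
LCM(169, 143) = 11 × 13^2 = 1859.
Smallest positive N is 1859 − 110 = 1749.

1749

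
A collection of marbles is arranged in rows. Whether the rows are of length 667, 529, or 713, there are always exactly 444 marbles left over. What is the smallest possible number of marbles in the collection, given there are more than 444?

476015

N − 444 must be a common multiple of 667, 529, and 713.
667 = 23 × 29
529 = 23^2
713 = 23 × 31
LCM(667, 529, 713) = 23^2 × 29 × 31 = 475571.
Smallest N > 444 is LCM + 444 = 475571 + 444 = 476015.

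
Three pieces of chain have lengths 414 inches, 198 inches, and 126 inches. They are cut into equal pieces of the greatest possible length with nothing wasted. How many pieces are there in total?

41

Piece length = gcd(414, 198, 126).
414 = 2 × 3^2 × 23
198 = 2 × 3^2 × 11
126 = 2 × 3^2 × 7
gcd(414, 198, 126) = 2 × 3^2 = 18.
Total pieces = 414/18 + 198/18 + 126/18 = 23 + 11 + 7 = 41.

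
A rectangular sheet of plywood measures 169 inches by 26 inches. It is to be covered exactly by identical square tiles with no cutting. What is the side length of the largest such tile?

13 inches

By the Euclidean algorithm:
169 = 6 × 26 + 13
26 = 2 × 13 + 0
gcd(169, 26) = 13.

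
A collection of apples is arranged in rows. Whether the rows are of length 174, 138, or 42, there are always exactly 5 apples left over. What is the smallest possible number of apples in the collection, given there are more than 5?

N − 5 must be a common multiple of 174, 138, and 42.
174 = 2 × 3 × 29
138 = 2 × 3 × 23
42 = 2 × 3 × 7
LCM(174, 138, 42) = 2 × 3 × 7 × 23 × 29 = 28014.
Smallest N > 5 is LCM + 5 = 28014 + 5 = 28019.

28019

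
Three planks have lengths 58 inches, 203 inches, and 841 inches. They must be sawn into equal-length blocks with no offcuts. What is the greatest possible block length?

The block length must divide every plank, so the greatest is gcd(58, 203, 841).
58 = 2 × 29
203 = 7 × 29
841 = 29^2
gcd(58, 203, 841) = 29.

29 inches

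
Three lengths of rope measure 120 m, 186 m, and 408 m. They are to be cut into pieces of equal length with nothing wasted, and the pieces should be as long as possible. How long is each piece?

6 m

Each piece length must divide every original length, so the longest possible is gcd(120, 186, 408).
120 = 2^3 × 3 × 5
186 = 2 × 3 × 31
408 = 2^3 × 3 × 17
gcd(120, 186, 408) = 2 × 3 = 6.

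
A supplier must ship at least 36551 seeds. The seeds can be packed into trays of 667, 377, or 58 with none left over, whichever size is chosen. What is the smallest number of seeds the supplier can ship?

The number of seeds must be a common multiple of 667, 377, and 58, so a multiple of their LCM.
667 = 23 × 29
377 = 13 × 29
58 = 2 × 29
LCM(667, 377, 58) = 2 × 13 × 23 × 29 = 17342.
Smallest multiple of 17342 that is ≥ 36551: ⌈36551/17342⌉ × 17342 = 3 × 17342 = 52026.

52026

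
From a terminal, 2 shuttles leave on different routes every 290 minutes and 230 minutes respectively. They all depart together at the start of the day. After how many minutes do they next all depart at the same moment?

6670 minutes

The first simultaneous occurrence is after LCM of the individual periods.
290 = 2 × 5 × 29
230 = 2 × 5 × 23
LCM(290, 230) = 2 × 5 × 23 × 29 = 6670.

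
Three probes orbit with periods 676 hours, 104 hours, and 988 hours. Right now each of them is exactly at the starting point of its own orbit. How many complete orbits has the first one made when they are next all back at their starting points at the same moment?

38 orbits

The first common completion time is the LCM of the periods.
676 = 2^2 × 13^2
104 = 2^3 × 13
988 = 2^2 × 13 × 19
LCM(676, 104, 988) = 2^3 × 13^2 × 19 = 25688.
Orbits for period 676: 25688 / 676 = 38.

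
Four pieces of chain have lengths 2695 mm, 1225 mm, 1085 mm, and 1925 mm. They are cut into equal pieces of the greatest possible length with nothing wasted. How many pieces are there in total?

198

Piece length = gcd(2695, 1225, 1085, 1925).
2695 = 5 × 7^2 × 11
1225 = 5^2 × 7^2
1085 = 5 × 7 × 31
1925 = 5^2 × 7 × 11
gcd(2695, 1225, 1085, 1925) = 5 × 7 = 35.
Total pieces = 2695/35 + 1225/35 + 1085/35 + 1925/35 = 77 + 35 + 31 + 55 = 198.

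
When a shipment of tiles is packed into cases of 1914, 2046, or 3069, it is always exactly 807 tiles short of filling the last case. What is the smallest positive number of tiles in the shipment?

177195

Being 807 short of a full case of size k means N ≡ −807 (mod k), i.e. N + 807 is a multiple of each size.
1914 = 2 × 3 × 11 × 29
2046 = 2 × 3 × 11 × 31
3069 = 3^2 × 11 × 31
LCM(1914, 2046, 3069) = 2 × 3^2 × 11 × 29 × 31 = 178002.
Smallest positive N is 178002 − 807 = 177195.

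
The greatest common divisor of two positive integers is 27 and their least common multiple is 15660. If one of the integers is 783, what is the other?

540

For two integers, gcd × lcm = product, so the other is (27 × 15660) / 783 = 422820 / 783 = 540.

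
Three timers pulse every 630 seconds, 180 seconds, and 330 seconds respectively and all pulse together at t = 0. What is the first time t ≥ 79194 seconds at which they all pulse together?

83160 seconds

Joint pulses occur at multiples of LCM(630, 180, 330).
630 = 2 × 3^2 × 5 × 7
180 = 2^2 × 3^2 × 5
330 = 2 × 3 × 5 × 11
LCM(630, 180, 330) = 2^2 × 3^2 × 5 × 7 × 11 = 13860.
Smallest multiple of 13860 that is ≥ 79194: ⌈79194/13860⌉ × 13860 = 6 × 13860 = 83160.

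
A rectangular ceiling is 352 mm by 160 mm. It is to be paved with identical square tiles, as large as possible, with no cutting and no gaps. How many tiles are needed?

Tile side = gcd(352, 160).
352 = 2^5 × 11
160 = 2^5 × 5
gcd(352, 160) = 2^5 = 32.
Tiles: (352/32) × (160/32) = 11 × 5 = 55.

55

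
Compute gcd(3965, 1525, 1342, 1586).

61

3965 = 5 × 13 × 61
1525 = 5^2 × 61
1342 = 2 × 11 × 61
1586 = 2 × 13 × 61
gcd(3965, 1525, 1342, 1586) = 61.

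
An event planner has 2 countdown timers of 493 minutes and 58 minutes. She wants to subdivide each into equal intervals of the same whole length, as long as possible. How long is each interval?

29 minutes

The interval must divide each timer length; the longest such is the gcd.
493 = 17 × 29
58 = 2 × 29
gcd(493, 58) = 29.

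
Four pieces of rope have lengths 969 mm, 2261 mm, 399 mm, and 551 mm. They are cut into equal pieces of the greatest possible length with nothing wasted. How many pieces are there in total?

Piece length = gcd(969, 2261, 399, 551).
969 = 3 × 17 × 19
2261 = 7 × 17 × 19
399 = 3 × 7 × 19
551 = 19 × 29
gcd(969, 2261, 399, 551) = 19.
Total pieces = 969/19 + 2261/19 + 399/19 + 551/19 = 51 + 119 + 21 + 29 = 220.

220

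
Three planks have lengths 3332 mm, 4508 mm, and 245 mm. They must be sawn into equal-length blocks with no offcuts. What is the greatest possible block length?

This is the greatest common divisor of 3332, 4508, and 245.
3332 = 2^2 × 7^2 × 17
4508 = 2^2 × 7^2 × 23
245 = 5 × 7^2
gcd(3332, 4508, 245) = 7^2 = 49.

49 mm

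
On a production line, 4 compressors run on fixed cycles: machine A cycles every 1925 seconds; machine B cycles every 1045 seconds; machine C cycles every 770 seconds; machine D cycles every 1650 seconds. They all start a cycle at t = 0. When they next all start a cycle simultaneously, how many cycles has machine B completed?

They are all back at their starting positions together after one LCM of the periods.
1925 = 5^2 × 7 × 11
1045 = 5 × 11 × 19
770 = 2 × 5 × 7 × 11
1650 = 2 × 3 × 5^2 × 11
LCM(1925, 1045, 770, 1650) = 2 × 3 × 5^2 × 7 × 11 × 19 = 219450.
Cycles for period 1045: 219450 / 1045 = 210.

210 cycles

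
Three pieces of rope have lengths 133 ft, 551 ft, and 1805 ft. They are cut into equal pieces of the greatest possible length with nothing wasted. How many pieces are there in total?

Piece length = gcd(133, 551, 1805).
133 = 7 × 19
551 = 19 × 29
1805 = 5 × 19^2
gcd(133, 551, 1805) = 19.
Total pieces = 133/19 + 551/19 + 1805/19 = 7 + 29 + 95 = 131.

131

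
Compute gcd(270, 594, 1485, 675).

270 = 2 × 3^3 × 5
594 = 2 × 3^3 × 11
1485 = 3^3 × 5 × 11
675 = 3^3 × 5^2
gcd(270, 594, 1485, 675) = 3^3 = 27.

27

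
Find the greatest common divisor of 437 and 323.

19

437 = 19 × 23
323 = 17 × 19
gcd(437, 323) = 19.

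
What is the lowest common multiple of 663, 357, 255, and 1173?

663 = 3 × 13 × 17
357 = 3 × 7 × 17
255 = 3 × 5 × 17
1173 = 3 × 17 × 23
LCM(663, 357, 255, 1173) = 3 × 5 × 7 × 13 × 17 × 23 = 533715.

533715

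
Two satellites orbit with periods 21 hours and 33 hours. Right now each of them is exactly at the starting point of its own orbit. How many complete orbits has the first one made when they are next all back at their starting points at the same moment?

They are all back at their starting positions together after one LCM of the periods.
21 = 3 × 7
33 = 3 × 11
LCM(21, 33) = 3 × 7 × 11 = 231.
Orbits for period 21: 231 / 21 = 11.

11 orbits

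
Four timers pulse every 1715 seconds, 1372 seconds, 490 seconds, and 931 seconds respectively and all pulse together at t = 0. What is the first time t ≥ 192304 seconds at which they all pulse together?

Joint pulses occur at multiples of LCM(1715, 1372, 490, 931).
1715 = 5 × 7^3
1372 = 2^2 × 7^3
490 = 2 × 5 × 7^2
931 = 7^2 × 19
LCM(1715, 1372, 490, 931) = 2^2 × 5 × 7^3 × 19 = 130340.
Smallest multiple of 130340 that is ≥ 192304: ⌈192304/130340⌉ × 130340 = 2 × 130340 = 260680.

260680 seconds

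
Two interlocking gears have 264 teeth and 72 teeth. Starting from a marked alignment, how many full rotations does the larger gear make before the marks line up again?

3 rotations

They are all back at their starting positions together after one LCM of the periods.
264 = 2^3 × 3 × 11
72 = 2^3 × 3^2
LCM(264, 72) = 2^3 × 3^2 × 11 = 792.
Rotations for period 264: 792 / 264 = 3.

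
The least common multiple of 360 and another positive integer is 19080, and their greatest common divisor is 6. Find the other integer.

318

gcd × lcm = product of the two integers, so the other integer is (6 × 19080) / 360 = 318.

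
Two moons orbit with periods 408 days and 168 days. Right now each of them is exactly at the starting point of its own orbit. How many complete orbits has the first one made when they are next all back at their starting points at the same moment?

All finish a whole number of cycles simultaneously at t = LCM of the periods.
408 = 2^3 × 3 × 17
168 = 2^3 × 3 × 7
LCM(408, 168) = 2^3 × 3 × 7 × 17 = 2856.
Orbits for period 408: 2856 / 408 = 7.

7 orbits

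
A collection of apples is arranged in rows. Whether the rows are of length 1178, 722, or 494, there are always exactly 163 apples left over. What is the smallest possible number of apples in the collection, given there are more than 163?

N − 163 must be a common multiple of 1178, 722, and 494.
1178 = 2 × 19 × 31
722 = 2 × 19^2
494 = 2 × 13 × 19
LCM(1178, 722, 494) = 2 × 13 × 19^2 × 31 = 290966.
Smallest N > 163 is LCM + 163 = 290966 + 163 = 291129.

291129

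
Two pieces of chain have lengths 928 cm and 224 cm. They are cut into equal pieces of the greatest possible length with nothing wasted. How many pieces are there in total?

Piece length = gcd(928, 224).
928 = 2^5 × 29
224 = 2^5 × 7
gcd(928, 224) = 2^5 = 32.
Total pieces = 928/32 + 224/32 = 29 + 7 = 36.

36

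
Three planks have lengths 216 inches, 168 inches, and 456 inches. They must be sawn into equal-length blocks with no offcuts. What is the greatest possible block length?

24 inches

The block length must divide every plank, so the greatest is gcd(216, 168, 456).
216 = 2^3 × 3^3
168 = 2^3 × 3 × 7
456 = 2^3 × 3 × 19
gcd(216, 168, 456) = 2^3 × 3 = 24.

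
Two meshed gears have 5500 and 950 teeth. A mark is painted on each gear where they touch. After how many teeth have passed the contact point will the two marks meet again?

104500 teeth

They coincide at every common multiple of the periods; the first is the LCM.
5500 = 2^2 × 5^3 × 11
950 = 2 × 5^2 × 19
LCM(5500, 950) = 2^2 × 5^3 × 11 × 19 = 104500.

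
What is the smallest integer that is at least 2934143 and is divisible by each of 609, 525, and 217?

The integer must be a common multiple of 609, 525, and 217, so a multiple of their LCM.
609 = 3 × 7 × 29
525 = 3 × 5^2 × 7
217 = 7 × 31
LCM(609, 525, 217) = 3 × 5^2 × 7 × 29 × 31 = 471975.
Smallest multiple of 471975 that is ≥ 2934143: ⌈2934143/471975⌉ × 471975 = 7 × 471975 = 3303825.

3303825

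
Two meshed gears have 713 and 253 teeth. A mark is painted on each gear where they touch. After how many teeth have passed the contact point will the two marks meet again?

They coincide at every common multiple of the periods; the first is the LCM.
713 = 23 × 31
253 = 11 × 23
LCM(713, 253) = 11 × 23 × 31 = 7843.

7843 teeth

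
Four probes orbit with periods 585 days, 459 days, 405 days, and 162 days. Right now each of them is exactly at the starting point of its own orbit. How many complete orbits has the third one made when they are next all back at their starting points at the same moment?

442 orbits

The first common completion time is the LCM of the periods.
585 = 3^2 × 5 × 13
459 = 3^3 × 17
405 = 3^4 × 5
162 = 2 × 3^4
LCM(585, 459, 405, 162) = 2 × 3^4 × 5 × 13 × 17 = 179010.
Orbits for period 405: 179010 / 405 = 442.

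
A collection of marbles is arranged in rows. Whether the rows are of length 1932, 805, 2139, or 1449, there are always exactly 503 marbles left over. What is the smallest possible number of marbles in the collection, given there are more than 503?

N − 503 must be a common multiple of 1932, 805, 2139, and 1449.
1932 = 2^2 × 3 × 7 × 23
805 = 5 × 7 × 23
2139 = 3 × 23 × 31
1449 = 3^2 × 7 × 23
LCM(1932, 805, 2139, 1449) = 2^2 × 3^2 × 5 × 7 × 23 × 31 = 898380.
Smallest N > 503 is LCM + 503 = 898380 + 503 = 898883.

898883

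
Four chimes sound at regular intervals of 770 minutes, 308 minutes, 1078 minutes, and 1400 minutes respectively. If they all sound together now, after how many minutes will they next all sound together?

We need the least common multiple of the intervals.
770 = 2 × 5 × 7 × 11
308 = 2^2 × 7 × 11
1078 = 2 × 7^2 × 11
1400 = 2^3 × 5^2 × 7
LCM(770, 308, 1078, 1400) = 2^3 × 5^2 × 7^2 × 11 = 107800.

107800 minutes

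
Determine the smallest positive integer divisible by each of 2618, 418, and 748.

99484

2618 = 2 × 7 × 11 × 17
418 = 2 × 11 × 19
748 = 2^2 × 11 × 17
LCM(2618, 418, 748) = 2^2 × 7 × 11 × 17 × 19 = 99484.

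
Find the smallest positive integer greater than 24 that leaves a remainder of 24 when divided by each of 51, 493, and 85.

7419

N − 24 must be a common multiple of 51, 493, and 85.
51 = 3 × 17
493 = 17 × 29
85 = 5 × 17
LCM(51, 493, 85) = 3 × 5 × 17 × 29 = 7395.
Smallest N > 24 is LCM + 24 = 7395 + 24 = 7419.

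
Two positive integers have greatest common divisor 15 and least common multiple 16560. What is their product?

248400

For any two positive integers, gcd × lcm = product = 15 × 16560 = 248400.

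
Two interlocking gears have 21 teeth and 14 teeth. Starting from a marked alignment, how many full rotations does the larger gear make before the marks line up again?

2 rotations

They are all back at their starting positions together after one LCM of the periods.
21 = 3 × 7
14 = 2 × 7
LCM(21, 14) = 2 × 3 × 7 = 42.
Rotations for period 21: 42 / 21 = 2.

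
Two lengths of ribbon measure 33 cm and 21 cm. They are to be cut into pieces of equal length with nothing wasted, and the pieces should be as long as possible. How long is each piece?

3 cm

The greatest length dividing all of 33 and 21 is their gcd.
33 = 3 × 11
21 = 3 × 7
gcd(33, 21) = 3.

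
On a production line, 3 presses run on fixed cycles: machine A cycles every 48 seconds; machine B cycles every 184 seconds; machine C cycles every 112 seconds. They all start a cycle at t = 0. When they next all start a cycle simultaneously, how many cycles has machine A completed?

All finish a whole number of cycles simultaneously at t = LCM of the periods.
48 = 2^4 × 3
184 = 2^3 × 23
112 = 2^4 × 7
LCM(48, 184, 112) = 2^4 × 3 × 7 × 23 = 7728.
Cycles for period 48: 7728 / 48 = 161.

161 cycles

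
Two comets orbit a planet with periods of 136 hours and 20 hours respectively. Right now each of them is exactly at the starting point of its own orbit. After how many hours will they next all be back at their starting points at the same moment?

680 hours

The first simultaneous occurrence is after LCM of the individual periods.
136 = 2^3 × 17
20 = 2^2 × 5
LCM(136, 20) = 2^3 × 5 × 17 = 680.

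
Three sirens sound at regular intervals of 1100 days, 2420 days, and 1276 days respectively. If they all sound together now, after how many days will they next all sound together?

The first simultaneous occurrence is after LCM of the individual periods.
1100 = 2^2 × 5^2 × 11
2420 = 2^2 × 5 × 11^2
1276 = 2^2 × 11 × 29
LCM(1100, 2420, 1276) = 2^2 × 5^2 × 11^2 × 29 = 350900.

350900 days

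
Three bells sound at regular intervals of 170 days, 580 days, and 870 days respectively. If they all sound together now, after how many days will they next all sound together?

29580 days

They coincide at every common multiple of the periods; the first is the LCM.
170 = 2 × 5 × 17
580 = 2^2 × 5 × 29
870 = 2 × 3 × 5 × 29
LCM(170, 580, 870) = 2^2 × 3 × 5 × 17 × 29 = 29580.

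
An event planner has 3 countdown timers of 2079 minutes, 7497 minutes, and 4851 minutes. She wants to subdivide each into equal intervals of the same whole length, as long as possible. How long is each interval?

The interval must divide each timer length; the longest such is the gcd.
2079 = 3^3 × 7 × 11
7497 = 3^2 × 7^2 × 17
4851 = 3^2 × 7^2 × 11
gcd(2079, 7497, 4851) = 3^2 × 7 = 63.

63 minutes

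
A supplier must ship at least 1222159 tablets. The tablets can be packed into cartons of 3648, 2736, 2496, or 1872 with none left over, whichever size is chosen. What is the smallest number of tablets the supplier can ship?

The number of tablets must be a common multiple of 3648, 2736, 2496, and 1872, so a multiple of their LCM.
3648 = 2^6 × 3 × 19
2736 = 2^4 × 3^2 × 19
2496 = 2^6 × 3 × 13
1872 = 2^4 × 3^2 × 13
LCM(3648, 2736, 2496, 1872) = 2^6 × 3^2 × 13 × 19 = 142272.
Smallest multiple of 142272 that is ≥ 1222159: ⌈1222159/142272⌉ × 142272 = 9 × 142272 = 1280448.

1280448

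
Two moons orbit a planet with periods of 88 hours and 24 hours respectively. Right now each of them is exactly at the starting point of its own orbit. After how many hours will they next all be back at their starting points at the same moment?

264 hours

We need the least common multiple of the intervals.
88 = 2^3 × 11
24 = 2^3 × 3
LCM(88, 24) = 2^3 × 3 × 11 = 264.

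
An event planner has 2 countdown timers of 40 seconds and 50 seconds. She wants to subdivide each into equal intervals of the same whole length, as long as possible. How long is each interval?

The interval must divide each timer length; the longest such is the gcd.
40 = 2^3 × 5
50 = 2 × 5^2
gcd(40, 50) = 2 × 5 = 10.

10 seconds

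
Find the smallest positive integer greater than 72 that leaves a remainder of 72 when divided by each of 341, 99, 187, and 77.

N − 72 must be a common multiple of 341, 99, 187, and 77.
341 = 11 × 31
99 = 3^2 × 11
187 = 11 × 17
77 = 7 × 11
LCM(341, 99, 187, 77) = 3^2 × 7 × 11 × 17 × 31 = 365211.
Smallest N > 72 is LCM + 72 = 365211 + 72 = 365283.

365283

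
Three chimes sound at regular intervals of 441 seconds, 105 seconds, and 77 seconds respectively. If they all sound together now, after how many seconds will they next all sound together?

24255 seconds

They coincide at every common multiple of the periods; the first is the LCM.
441 = 3^2 × 7^2
105 = 3 × 5 × 7
77 = 7 × 11
LCM(441, 105, 77) = 3^2 × 5 × 7^2 × 11 = 24255.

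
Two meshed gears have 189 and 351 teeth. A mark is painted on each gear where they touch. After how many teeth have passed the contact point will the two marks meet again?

They coincide at every common multiple of the periods; the first is the LCM.
189 = 3^3 × 7
351 = 3^3 × 13
LCM(189, 351) = 3^3 × 7 × 13 = 2457.

2457 teeth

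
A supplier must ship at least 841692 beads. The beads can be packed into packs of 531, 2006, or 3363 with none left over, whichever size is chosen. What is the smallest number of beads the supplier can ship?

The number of beads must be a common multiple of 531, 2006, and 3363, so a multiple of their LCM.
531 = 3^2 × 59
2006 = 2 × 17 × 59
3363 = 3 × 19 × 59
LCM(531, 2006, 3363) = 2 × 3^2 × 17 × 19 × 59 = 343026.
Smallest multiple of 343026 that is ≥ 841692: ⌈841692/343026⌉ × 343026 = 3 × 343026 = 1029078.

1029078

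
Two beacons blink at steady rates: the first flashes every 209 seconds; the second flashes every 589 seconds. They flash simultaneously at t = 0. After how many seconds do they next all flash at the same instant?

6479 seconds

They coincide at every common multiple of the periods; the first is the LCM.
209 = 11 × 19
589 = 19 × 31
LCM(209, 589) = 11 × 19 × 31 = 6479.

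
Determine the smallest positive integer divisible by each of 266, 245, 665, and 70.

266 = 2 × 7 × 19
245 = 5 × 7^2
665 = 5 × 7 × 19
70 = 2 × 5 × 7
LCM(266, 245, 665, 70) = 2 × 5 × 7^2 × 19 = 9310.

9310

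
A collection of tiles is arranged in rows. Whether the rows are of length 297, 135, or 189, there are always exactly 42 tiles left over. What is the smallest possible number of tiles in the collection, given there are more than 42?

N − 42 must be a common multiple of 297, 135, and 189.
297 = 3^3 × 11
135 = 3^3 × 5
189 = 3^3 × 7
LCM(297, 135, 189) = 3^3 × 5 × 7 × 11 = 10395.
Smallest N > 42 is LCM + 42 = 10395 + 42 = 10437.

10437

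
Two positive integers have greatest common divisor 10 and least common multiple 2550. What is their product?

For any two positive integers, gcd × lcm = product = 10 × 2550 = 25500.

25500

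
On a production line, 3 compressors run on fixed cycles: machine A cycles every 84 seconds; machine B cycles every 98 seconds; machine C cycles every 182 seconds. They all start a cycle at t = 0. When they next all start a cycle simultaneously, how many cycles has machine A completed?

91 cycles

They are all back at their starting positions together after one LCM of the periods.
84 = 2^2 × 3 × 7
98 = 2 × 7^2
182 = 2 × 7 × 13
LCM(84, 98, 182) = 2^2 × 3 × 7^2 × 13 = 7644.
Cycles for period 84: 7644 / 84 = 91.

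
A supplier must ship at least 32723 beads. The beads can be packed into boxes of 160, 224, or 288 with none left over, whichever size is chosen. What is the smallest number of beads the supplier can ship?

40320

The number of beads must be a common multiple of 160, 224, and 288, so a multiple of their LCM.
160 = 2^5 × 5
224 = 2^5 × 7
288 = 2^5 × 3^2
LCM(160, 224, 288) = 2^5 × 3^2 × 5 × 7 = 10080.
Smallest multiple of 10080 that is ≥ 32723: ⌈32723/10080⌉ × 10080 = 4 × 10080 = 40320.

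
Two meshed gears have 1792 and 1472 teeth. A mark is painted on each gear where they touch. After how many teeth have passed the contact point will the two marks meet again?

The first simultaneous occurrence is after LCM of the individual periods.
1792 = 2^8 × 7
1472 = 2^6 × 23
LCM(1792, 1472) = 2^8 × 7 × 23 = 41216.

41216 teeth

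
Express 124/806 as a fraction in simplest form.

2/13

124 = 2^2 × 31
806 = 2 × 13 × 31
gcd(124, 806) = 2 × 31 = 62.
Divide numerator and denominator by 62: 124/806 = 2/13.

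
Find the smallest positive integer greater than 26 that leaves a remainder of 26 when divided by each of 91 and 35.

481

N − 26 must be a common multiple of 91 and 35.
91 = 7 × 13
35 = 5 × 7
LCM(91, 35) = 5 × 7 × 13 = 455.
Smallest N > 26 is LCM + 26 = 455 + 26 = 481.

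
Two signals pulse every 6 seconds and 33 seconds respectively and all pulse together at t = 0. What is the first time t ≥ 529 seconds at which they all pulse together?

594 seconds

Joint pulses occur at multiples of LCM(6, 33).
6 = 2 × 3
33 = 3 × 11
LCM(6, 33) = 2 × 3 × 11 = 66.
Smallest multiple of 66 that is ≥ 529: ⌈529/66⌉ × 66 = 9 × 66 = 594.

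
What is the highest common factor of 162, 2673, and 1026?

27

162 = 2 × 3^4
2673 = 3^5 × 11
1026 = 2 × 3^3 × 19
gcd(162, 2673, 1026) = 3^3 = 27.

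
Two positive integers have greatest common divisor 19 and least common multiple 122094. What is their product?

2319786

For any two positive integers, gcd × lcm = product = 19 × 122094 = 2319786.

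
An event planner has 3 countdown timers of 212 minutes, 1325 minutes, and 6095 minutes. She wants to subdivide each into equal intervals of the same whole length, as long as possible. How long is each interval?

The interval must divide each timer length; the longest such is the gcd.
212 = 2^2 × 53
1325 = 5^2 × 53
6095 = 5 × 23 × 53
gcd(212, 1325, 6095) = 53.

53 minutes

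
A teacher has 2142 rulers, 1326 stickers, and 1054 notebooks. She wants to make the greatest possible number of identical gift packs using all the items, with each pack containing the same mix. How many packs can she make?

The pack count must divide each quantity, so the greatest is gcd(2142, 1326, 1054).
2142 = 2 × 3^2 × 7 × 17
1326 = 2 × 3 × 13 × 17
1054 = 2 × 17 × 31
gcd(2142, 1326, 1054) = 2 × 17 = 34.

34 packs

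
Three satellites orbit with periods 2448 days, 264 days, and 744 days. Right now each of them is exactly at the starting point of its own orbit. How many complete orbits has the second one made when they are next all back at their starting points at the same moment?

All finish a whole number of cycles simultaneously at t = LCM of the periods.
2448 = 2^4 × 3^2 × 17
264 = 2^3 × 3 × 11
744 = 2^3 × 3 × 31
LCM(2448, 264, 744) = 2^4 × 3^2 × 11 × 17 × 31 = 834768.
Orbits for period 264: 834768 / 264 = 3162.

3162 orbits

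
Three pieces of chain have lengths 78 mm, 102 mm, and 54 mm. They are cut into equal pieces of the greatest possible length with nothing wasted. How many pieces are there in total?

Piece length = gcd(78, 102, 54).
78 = 2 × 3 × 13
102 = 2 × 3 × 17
54 = 2 × 3^3
gcd(78, 102, 54) = 2 × 3 = 6.
Total pieces = 78/6 + 102/6 + 54/6 = 13 + 17 + 9 = 39.

39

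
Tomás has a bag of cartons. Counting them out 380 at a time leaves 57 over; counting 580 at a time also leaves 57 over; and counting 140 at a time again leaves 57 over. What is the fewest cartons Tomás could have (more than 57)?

N − 57 must be a common multiple of 380, 580, and 140.
380 = 2^2 × 5 × 19
580 = 2^2 × 5 × 29
140 = 2^2 × 5 × 7
LCM(380, 580, 140) = 2^2 × 5 × 7 × 19 × 29 = 77140.
Smallest N > 57 is LCM + 57 = 77140 + 57 = 77197.

77197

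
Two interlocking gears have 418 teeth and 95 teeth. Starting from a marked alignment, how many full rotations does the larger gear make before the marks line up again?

5 rotations

They are all back at their starting positions together after one LCM of the periods.
418 = 2 × 11 × 19
95 = 5 × 19
LCM(418, 95) = 2 × 5 × 11 × 19 = 2090.
Rotations for period 418: 2090 / 418 = 5.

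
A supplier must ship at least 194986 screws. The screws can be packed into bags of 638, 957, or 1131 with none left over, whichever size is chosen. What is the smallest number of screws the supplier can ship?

The number of screws must be a common multiple of 638, 957, and 1131, so a multiple of their LCM.
638 = 2 × 11 × 29
957 = 3 × 11 × 29
1131 = 3 × 13 × 29
LCM(638, 957, 1131) = 2 × 3 × 11 × 13 × 29 = 24882.
Smallest multiple of 24882 that is ≥ 194986: ⌈194986/24882⌉ × 24882 = 8 × 24882 = 199056.

199056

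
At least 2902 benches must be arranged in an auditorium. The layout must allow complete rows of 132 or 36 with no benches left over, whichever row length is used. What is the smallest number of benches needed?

The number of benches must be a common multiple of 132 and 36, so a multiple of their LCM.
132 = 2^2 × 3 × 11
36 = 2^2 × 3^2
LCM(132, 36) = 2^2 × 3^2 × 11 = 396.
Smallest multiple of 396 that is ≥ 2902: ⌈2902/396⌉ × 396 = 8 × 396 = 3168.

3168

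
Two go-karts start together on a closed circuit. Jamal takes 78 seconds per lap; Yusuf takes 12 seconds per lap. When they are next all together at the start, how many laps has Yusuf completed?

13 laps

The first common completion time is the LCM of the periods.
78 = 2 × 3 × 13
12 = 2^2 × 3
LCM(78, 12) = 2^2 × 3 × 13 = 156.
Laps for period 12: 156 / 12 = 13.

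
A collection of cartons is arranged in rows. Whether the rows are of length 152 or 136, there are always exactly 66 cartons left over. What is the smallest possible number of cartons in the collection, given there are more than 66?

2650

N − 66 must be a common multiple of 152 and 136.
152 = 2^3 × 19
136 = 2^3 × 17
LCM(152, 136) = 2^3 × 17 × 19 = 2584.
Smallest N > 66 is LCM + 66 = 2584 + 66 = 2650.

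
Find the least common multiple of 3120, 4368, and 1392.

3120 = 2^4 × 3 × 5 × 13
4368 = 2^4 × 3 × 7 × 13
1392 = 2^4 × 3 × 29
LCM(3120, 4368, 1392) = 2^4 × 3 × 5 × 7 × 13 × 29 = 633360.

633360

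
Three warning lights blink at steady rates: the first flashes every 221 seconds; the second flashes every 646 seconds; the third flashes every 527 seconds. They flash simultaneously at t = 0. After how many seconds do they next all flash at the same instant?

260338 seconds

We need the least common multiple of the intervals.
221 = 13 × 17
646 = 2 × 17 × 19
527 = 17 × 31
LCM(221, 646, 527) = 2 × 13 × 17 × 19 × 31 = 260338.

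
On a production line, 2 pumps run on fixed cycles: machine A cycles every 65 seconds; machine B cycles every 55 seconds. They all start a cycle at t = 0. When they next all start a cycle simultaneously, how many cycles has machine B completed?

13 cycles

All finish a whole number of cycles simultaneously at t = LCM of the periods.
65 = 5 × 13
55 = 5 × 11
LCM(65, 55) = 5 × 11 × 13 = 715.
Cycles for period 55: 715 / 55 = 13.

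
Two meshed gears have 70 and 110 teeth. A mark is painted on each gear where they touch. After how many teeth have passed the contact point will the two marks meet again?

770 teeth

The first simultaneous occurrence is after LCM of the individual periods.
70 = 2 × 5 × 7
110 = 2 × 5 × 11
LCM(70, 110) = 2 × 5 × 7 × 11 = 770.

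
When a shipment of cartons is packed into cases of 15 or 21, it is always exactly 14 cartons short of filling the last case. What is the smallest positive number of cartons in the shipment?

91

Being 14 short of a full case of size k means N ≡ −14 (mod k), i.e. N + 14 is a multiple of each size.
15 = 3 × 5
21 = 3 × 7
LCM(15, 21) = 3 × 5 × 7 = 105.
Smallest positive N is 105 − 14 = 91.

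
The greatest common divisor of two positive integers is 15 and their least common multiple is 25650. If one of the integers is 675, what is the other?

For two integers, gcd × lcm = product, so the other is (15 × 25650) / 675 = 384750 / 675 = 570.

570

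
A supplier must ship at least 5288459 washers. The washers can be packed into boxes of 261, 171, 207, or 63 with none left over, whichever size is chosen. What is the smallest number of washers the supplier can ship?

5588793

The number of washers must be a common multiple of 261, 171, 207, and 63, so a multiple of their LCM.
261 = 3^2 × 29
171 = 3^2 × 19
207 = 3^2 × 23
63 = 3^2 × 7
LCM(261, 171, 207, 63) = 3^2 × 7 × 19 × 23 × 29 = 798399.
Smallest multiple of 798399 that is ≥ 5288459: ⌈5288459/798399⌉ × 798399 = 7 × 798399 = 5588793.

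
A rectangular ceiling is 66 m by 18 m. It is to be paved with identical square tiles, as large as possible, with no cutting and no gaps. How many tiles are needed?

Tile side = gcd(66, 18).
66 = 2 × 3 × 11
18 = 2 × 3^2
gcd(66, 18) = 2 × 3 = 6.
Tiles: (66/6) × (18/6) = 11 × 3 = 33.

33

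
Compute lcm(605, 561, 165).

605 = 5 × 11^2
561 = 3 × 11 × 17
165 = 3 × 5 × 11
LCM(605, 561, 165) = 3 × 5 × 11^2 × 17 = 30855.

30855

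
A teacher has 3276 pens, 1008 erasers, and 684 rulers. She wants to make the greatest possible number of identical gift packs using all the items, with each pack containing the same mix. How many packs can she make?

The pack count must divide each quantity, so the greatest is gcd(3276, 1008, 684).
3276 = 2^2 × 3^2 × 7 × 13
1008 = 2^4 × 3^2 × 7
684 = 2^2 × 3^2 × 19
gcd(3276, 1008, 684) = 2^2 × 3^2 = 36.

36 packs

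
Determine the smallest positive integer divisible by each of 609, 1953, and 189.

609 = 3 × 7 × 29
1953 = 3^2 × 7 × 31
189 = 3^3 × 7
LCM(609, 1953, 189) = 3^3 × 7 × 29 × 31 = 169911.

169911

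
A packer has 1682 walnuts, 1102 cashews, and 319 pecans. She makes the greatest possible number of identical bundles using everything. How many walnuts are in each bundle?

58

Number of bundles = gcd(1682, 1102, 319).
1682 = 2 × 29^2
1102 = 2 × 19 × 29
319 = 11 × 29
gcd(1682, 1102, 319) = 29.
walnuts per bundle = 1682 / 29 = 58.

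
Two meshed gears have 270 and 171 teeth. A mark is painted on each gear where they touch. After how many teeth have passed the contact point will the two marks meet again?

5130 teeth

They coincide at every common multiple of the periods; the first is the LCM.
270 = 2 × 3^3 × 5
171 = 3^2 × 19
LCM(270, 171) = 2 × 3^3 × 5 × 19 = 5130.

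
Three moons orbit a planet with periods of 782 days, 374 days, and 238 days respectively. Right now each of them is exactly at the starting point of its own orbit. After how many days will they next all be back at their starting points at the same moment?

60214 days

We need the least common multiple of the intervals.
782 = 2 × 17 × 23
374 = 2 × 11 × 17
238 = 2 × 7 × 17
LCM(782, 374, 238) = 2 × 7 × 11 × 17 × 23 = 60214.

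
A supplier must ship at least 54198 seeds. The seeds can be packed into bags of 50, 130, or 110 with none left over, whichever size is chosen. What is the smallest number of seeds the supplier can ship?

The number of seeds must be a common multiple of 50, 130, and 110, so a multiple of their LCM.
50 = 2 × 5^2
130 = 2 × 5 × 13
110 = 2 × 5 × 11
LCM(50, 130, 110) = 2 × 5^2 × 11 × 13 = 7150.
Smallest multiple of 7150 that is ≥ 54198: ⌈54198/7150⌉ × 7150 = 8 × 7150 = 57200.

57200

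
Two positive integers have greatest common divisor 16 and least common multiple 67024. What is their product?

1072384

For any two positive integers, gcd × lcm = product = 16 × 67024 = 1072384.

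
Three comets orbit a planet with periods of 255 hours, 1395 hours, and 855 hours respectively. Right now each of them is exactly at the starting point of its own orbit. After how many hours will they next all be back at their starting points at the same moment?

They coincide at every common multiple of the periods; the first is the LCM.
255 = 3 × 5 × 17
1395 = 3^2 × 5 × 31
855 = 3^2 × 5 × 19
LCM(255, 1395, 855) = 3^2 × 5 × 17 × 19 × 31 = 450585.

450585 hours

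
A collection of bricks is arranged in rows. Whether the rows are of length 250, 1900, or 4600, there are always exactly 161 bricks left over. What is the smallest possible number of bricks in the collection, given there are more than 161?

N − 161 must be a common multiple of 250, 1900, and 4600.
250 = 2 × 5^3
1900 = 2^2 × 5^2 × 19
4600 = 2^3 × 5^2 × 23
LCM(250, 1900, 4600) = 2^3 × 5^3 × 19 × 23 = 437000.
Smallest N > 161 is LCM + 161 = 437000 + 161 = 437161.

437161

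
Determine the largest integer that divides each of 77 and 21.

77 = 7 × 11
21 = 3 × 7
gcd(77, 21) = 7.

7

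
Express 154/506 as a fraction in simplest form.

154 = 2 × 7 × 11
506 = 2 × 11 × 23
gcd(154, 506) = 2 × 11 = 22.
Divide numerator and denominator by 22: 154/506 = 7/23.

7/23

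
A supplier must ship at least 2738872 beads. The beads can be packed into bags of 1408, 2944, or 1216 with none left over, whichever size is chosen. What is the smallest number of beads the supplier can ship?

The number of beads must be a common multiple of 1408, 2944, and 1216, so a multiple of their LCM.
1408 = 2^7 × 11
2944 = 2^7 × 23
1216 = 2^6 × 19
LCM(1408, 2944, 1216) = 2^7 × 11 × 19 × 23 = 615296.
Smallest multiple of 615296 that is ≥ 2738872: ⌈2738872/615296⌉ × 615296 = 5 × 615296 = 3076480.

3076480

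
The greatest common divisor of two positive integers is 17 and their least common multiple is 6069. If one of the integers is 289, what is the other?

357

For two integers, gcd × lcm = product, so the other is (17 × 6069) / 289 = 103173 / 289 = 357.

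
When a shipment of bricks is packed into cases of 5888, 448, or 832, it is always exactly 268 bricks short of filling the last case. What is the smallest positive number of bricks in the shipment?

Being 268 short of a full case of size k means N ≡ −268 (mod k), i.e. N + 268 is a multiple of each size.
5888 = 2^8 × 23
448 = 2^6 × 7
832 = 2^6 × 13
LCM(5888, 448, 832) = 2^8 × 7 × 13 × 23 = 535808.
Smallest positive N is 535808 − 268 = 535540.

535540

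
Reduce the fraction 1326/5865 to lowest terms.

26/115

1326 = 2 × 3 × 13 × 17
5865 = 3 × 5 × 17 × 23
gcd(1326, 5865) = 3 × 17 = 51.
Divide numerator and denominator by 51: 1326/5865 = 26/115.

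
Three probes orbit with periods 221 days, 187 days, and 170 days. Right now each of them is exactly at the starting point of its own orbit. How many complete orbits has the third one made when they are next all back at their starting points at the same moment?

143 orbits

All finish a whole number of cycles simultaneously at t = LCM of the periods.
221 = 13 × 17
187 = 11 × 17
170 = 2 × 5 × 17
LCM(221, 187, 170) = 2 × 5 × 11 × 13 × 17 = 24310.
Orbits for period 170: 24310 / 170 = 143.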